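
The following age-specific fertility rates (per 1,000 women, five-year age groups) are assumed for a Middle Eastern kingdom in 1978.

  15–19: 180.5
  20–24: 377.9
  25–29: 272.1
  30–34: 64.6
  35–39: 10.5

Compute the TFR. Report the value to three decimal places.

Sum of ASFRs = 180.5 + 377.9 + 272.1 + 64.6 + 10.5 = 905.6
TFR = 5 × 905.6 / 1000 = 4.528

4.528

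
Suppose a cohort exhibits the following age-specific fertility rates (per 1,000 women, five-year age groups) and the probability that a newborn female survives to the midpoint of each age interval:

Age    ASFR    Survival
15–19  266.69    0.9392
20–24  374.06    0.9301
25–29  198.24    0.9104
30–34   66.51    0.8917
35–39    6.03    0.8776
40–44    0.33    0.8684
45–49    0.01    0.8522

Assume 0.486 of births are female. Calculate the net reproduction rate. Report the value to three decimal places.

Proportion female at birth = 0.486.
Weighting each age-specific rate by interval width and survival:
  15–19: 5 × 266.69/1000 × 0.9392 = 1.25238
  20–24: 5 × 374.06/1000 × 0.9301 = 1.73957
  25–29: 5 × 198.24/1000 × 0.9104 = 0.90239
  30–34: 5 × 66.51/1000 × 0.8917 = 0.29653
  35–39: 5 × 6.03/1000 × 0.8776 = 0.02646
  40–44: 5 × 0.33/1000 × 0.8684 = 0.00143
  45–49: 5 × 0.01/1000 × 0.8522 = 0.00004
Sum = 4.21880
NRR = 0.486 × 4.21880 = 2.05034
NRR > 1, so each generation more than replaces itself.

2.050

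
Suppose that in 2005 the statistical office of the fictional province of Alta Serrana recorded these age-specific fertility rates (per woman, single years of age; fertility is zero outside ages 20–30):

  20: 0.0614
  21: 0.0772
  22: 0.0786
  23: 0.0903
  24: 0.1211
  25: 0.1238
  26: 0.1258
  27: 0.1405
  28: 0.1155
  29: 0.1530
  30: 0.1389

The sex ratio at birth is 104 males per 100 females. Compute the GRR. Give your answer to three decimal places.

0.601

Proportion female at birth = 100 / (100 + 104) = 0.49020.
Sum of ASFRs = 0.0614 + 0.0772 + 0.0786 + 0.0903 + 0.1211 + 0.1238 + 0.1258 + 0.1405 + 0.1155 + 0.1530 + 0.1389 = 1.2261
TFR = 1.2261
GRR = 0.49020 × 1.2261 = 0.60103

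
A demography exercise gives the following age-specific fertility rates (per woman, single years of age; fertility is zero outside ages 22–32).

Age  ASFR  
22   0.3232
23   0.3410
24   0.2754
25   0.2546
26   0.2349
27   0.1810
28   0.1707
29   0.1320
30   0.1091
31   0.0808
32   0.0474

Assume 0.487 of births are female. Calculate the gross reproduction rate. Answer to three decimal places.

Proportion female at birth = 0.487.
Sum of ASFRs = 0.3232 + 0.3410 + 0.2754 + 0.2546 + 0.2349 + 0.1810 + 0.1707 + 0.1320 + 0.1091 + 0.0808 + 0.0474 = 2.1501
TFR = 2.1501
GRR = 0.487 × 2.1501 = 1.04710

1.047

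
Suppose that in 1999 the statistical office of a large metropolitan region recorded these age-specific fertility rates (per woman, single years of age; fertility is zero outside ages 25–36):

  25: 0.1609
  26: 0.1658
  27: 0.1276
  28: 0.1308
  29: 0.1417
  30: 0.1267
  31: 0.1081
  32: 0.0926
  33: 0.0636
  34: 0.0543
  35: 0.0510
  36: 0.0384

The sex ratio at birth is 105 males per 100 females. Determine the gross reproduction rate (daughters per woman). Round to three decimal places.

0.615

Proportion female at birth = 100 / (100 + 105) = 0.48780.
Sum of ASFRs = 0.1609 + 0.1658 + 0.1276 + 0.1308 + 0.1417 + 0.1267 + 0.1081 + 0.0926 + 0.0636 + 0.0543 + 0.0510 + 0.0384 = 1.2615
TFR = 1.2615
GRR = 0.48780 × 1.2615 = 0.61536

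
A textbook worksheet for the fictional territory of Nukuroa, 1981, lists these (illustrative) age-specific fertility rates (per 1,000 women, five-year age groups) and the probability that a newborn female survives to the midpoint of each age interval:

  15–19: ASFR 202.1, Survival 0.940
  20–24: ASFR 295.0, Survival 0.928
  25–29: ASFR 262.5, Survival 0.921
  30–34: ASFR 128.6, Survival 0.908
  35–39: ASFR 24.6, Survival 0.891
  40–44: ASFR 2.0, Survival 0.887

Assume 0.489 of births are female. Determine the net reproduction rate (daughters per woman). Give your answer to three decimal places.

2.068

Proportion female at birth = 0.489.
Per-age-group product (5 × ASFR × survival probability):
  15–19: 5 × 202.1/1000 × 0.940 = 0.94987
  20–24: 5 × 295.0/1000 × 0.928 = 1.36880
  25–29: 5 × 262.5/1000 × 0.921 = 1.20881
  30–34: 5 × 128.6/1000 × 0.908 = 0.58384
  35–39: 5 × 24.6/1000 × 0.891 = 0.10959
  40–44: 5 × 2.0/1000 × 0.887 = 0.00887
Sum = 4.22978
NRR = 0.489 × 4.22978 = 2.06836
With NRR above 1 the population is above replacement fertility.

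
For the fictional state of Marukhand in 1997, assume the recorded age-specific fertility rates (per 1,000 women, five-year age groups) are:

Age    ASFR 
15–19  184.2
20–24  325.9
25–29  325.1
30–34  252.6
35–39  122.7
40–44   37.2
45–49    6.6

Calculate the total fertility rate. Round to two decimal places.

Sum of ASFRs = 184.2 + 325.9 + 325.1 + 252.6 + 122.7 + 37.2 + 6.6 = 1254.3
TFR = 5 × 1254.3 / 1000 = 6.2715

6.27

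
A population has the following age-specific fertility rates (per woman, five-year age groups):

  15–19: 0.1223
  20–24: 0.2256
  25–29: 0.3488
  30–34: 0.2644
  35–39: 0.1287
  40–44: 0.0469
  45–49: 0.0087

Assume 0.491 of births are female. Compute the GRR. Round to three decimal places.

Proportion female at birth = 0.491.
Sum of ASFRs = 0.1223 + 0.2256 + 0.3488 + 0.2644 + 0.1287 + 0.0469 + 0.0087 = 1.1454
TFR = 5 × 1.1454 = 5.727
GRR = 0.491 × 5.727 = 2.81196

2.812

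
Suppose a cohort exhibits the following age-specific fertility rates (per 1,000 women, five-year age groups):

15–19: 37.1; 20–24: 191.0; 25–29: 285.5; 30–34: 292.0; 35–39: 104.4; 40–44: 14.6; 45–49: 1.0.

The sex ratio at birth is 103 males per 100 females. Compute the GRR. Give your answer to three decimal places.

2.280

Proportion female at birth = 100 / (100 + 103) = 0.49261.
Sum of ASFRs = 37.1 + 191.0 + 285.5 + 292.0 + 104.4 + 14.6 + 1.0 = 925.6
TFR = 5 × 925.6 / 1000 = 4.628
GRR = 0.49261 × 4.628 = 2.27980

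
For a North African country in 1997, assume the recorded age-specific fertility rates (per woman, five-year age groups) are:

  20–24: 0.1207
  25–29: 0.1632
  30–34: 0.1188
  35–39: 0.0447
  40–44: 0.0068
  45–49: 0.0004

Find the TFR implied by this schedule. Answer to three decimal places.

Sum of ASFRs = 0.1207 + 0.1632 + 0.1188 + 0.0447 + 0.0068 + 0.0004 = 0.4546
TFR = 5 × 0.4546 = 2.273

2.273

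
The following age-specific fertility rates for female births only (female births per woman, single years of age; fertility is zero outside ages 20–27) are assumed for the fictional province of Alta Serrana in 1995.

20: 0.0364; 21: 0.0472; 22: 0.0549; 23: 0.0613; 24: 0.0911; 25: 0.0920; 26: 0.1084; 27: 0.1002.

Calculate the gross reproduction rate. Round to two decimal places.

0.59

Sum of female ASFRs = 0.0364 + 0.0472 + 0.0549 + 0.0613 + 0.0911 + 0.0920 + 0.1084 + 0.1002 = 0.5915
GRR = 0.5915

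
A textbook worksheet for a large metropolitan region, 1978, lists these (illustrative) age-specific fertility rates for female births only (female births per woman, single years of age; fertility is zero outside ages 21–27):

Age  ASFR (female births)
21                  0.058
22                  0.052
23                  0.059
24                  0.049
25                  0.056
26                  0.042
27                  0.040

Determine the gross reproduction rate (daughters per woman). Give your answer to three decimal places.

0.356

Sum of female ASFRs = 0.058 + 0.052 + 0.059 + 0.049 + 0.056 + 0.042 + 0.040 = 0.356
GRR = 0.356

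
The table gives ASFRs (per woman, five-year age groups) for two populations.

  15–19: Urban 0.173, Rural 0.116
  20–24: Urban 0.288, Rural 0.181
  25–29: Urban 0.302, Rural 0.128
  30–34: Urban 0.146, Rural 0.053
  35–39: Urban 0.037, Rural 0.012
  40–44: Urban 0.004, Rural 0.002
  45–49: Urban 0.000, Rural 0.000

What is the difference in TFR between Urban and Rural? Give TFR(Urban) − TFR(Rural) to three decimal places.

Urban:
  Sum of ASFRs = 0.173 + 0.288 + 0.302 + 0.146 + 0.037 + 0.004 + 0.000 = 0.950
  TFR = 5 × 0.950 = 4.75
Rural:
  Sum of ASFRs = 0.116 + 0.181 + 0.128 + 0.053 + 0.012 + 0.002 + 0.000 = 0.492
  TFR = 5 × 0.492 = 2.46
Difference = 4.75 − 2.46 = 2.29

2.290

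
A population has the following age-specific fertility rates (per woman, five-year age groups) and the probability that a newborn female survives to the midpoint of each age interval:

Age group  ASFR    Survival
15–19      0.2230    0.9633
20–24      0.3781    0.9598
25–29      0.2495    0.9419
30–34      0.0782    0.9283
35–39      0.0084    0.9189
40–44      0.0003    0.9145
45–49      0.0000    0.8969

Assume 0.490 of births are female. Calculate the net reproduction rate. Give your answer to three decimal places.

2.189

Proportion female at birth = 0.490.
Per-age-group product (5 × ASFR × survival probability):
  15–19: 5 × 0.2230 × 0.9633 = 1.07408
  20–24: 5 × 0.3781 × 0.9598 = 1.81450
  25–29: 5 × 0.2495 × 0.9419 = 1.17502
  30–34: 5 × 0.0782 × 0.9283 = 0.36297
  35–39: 5 × 0.0084 × 0.9189 = 0.03859
  40–44: 5 × 0.0003 × 0.9145 = 0.00137
  45–49: 5 × 0.0000 × 0.8969 = 0.00000
Sum = 4.46653
NRR = 0.490 × 4.46653 = 2.18860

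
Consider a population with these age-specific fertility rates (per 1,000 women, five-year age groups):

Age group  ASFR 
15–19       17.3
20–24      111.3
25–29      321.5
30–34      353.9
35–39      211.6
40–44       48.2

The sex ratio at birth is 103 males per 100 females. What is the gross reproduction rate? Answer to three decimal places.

Proportion female at birth = 100 / (100 + 103) = 0.49261.
Sum of ASFRs = 17.3 + 111.3 + 321.5 + 353.9 + 211.6 + 48.2 = 1063.8
TFR = 5 × 1063.8 / 1000 = 5.319
GRR = 0.49261 × 5.319 = 2.62019

2.620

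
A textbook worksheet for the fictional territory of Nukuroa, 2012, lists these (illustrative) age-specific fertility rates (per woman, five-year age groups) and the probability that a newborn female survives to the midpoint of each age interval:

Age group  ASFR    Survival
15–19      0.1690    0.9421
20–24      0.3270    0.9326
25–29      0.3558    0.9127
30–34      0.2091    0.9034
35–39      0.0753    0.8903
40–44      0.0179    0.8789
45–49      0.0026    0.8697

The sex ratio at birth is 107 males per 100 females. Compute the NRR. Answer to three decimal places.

Proportion female at birth = 100 / (100 + 107) = 0.48309.
Each age group contributes 5 × ASFR × survival:
  15–19: 5 × 0.1690 × 0.9421 = 0.79607
  20–24: 5 × 0.3270 × 0.9326 = 1.52480
  25–29: 5 × 0.3558 × 0.9127 = 1.62369
  30–34: 5 × 0.2091 × 0.9034 = 0.94450
  35–39: 5 × 0.0753 × 0.8903 = 0.33520
  40–44: 5 × 0.0179 × 0.8789 = 0.07866
  45–49: 5 × 0.0026 × 0.8697 = 0.01131
Sum = 5.31423
NRR = 0.48309 × 5.31423 = 2.56725

2.567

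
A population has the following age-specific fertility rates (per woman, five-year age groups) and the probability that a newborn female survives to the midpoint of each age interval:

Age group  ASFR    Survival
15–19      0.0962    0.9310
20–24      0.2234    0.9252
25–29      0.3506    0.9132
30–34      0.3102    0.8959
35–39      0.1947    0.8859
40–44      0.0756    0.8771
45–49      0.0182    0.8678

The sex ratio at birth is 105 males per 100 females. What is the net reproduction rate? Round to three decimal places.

2.802

Proportion female at birth = 100 / (100 + 105) = 0.48780.
Survival-weighted fertility by age (5·fₓ·Sₓ):
  15–19: 5 × 0.0962 × 0.9310 = 0.44781
  20–24: 5 × 0.2234 × 0.9252 = 1.03345
  25–29: 5 × 0.3506 × 0.9132 = 1.60084
  30–34: 5 × 0.3102 × 0.8959 = 1.38954
  35–39: 5 × 0.1947 × 0.8859 = 0.86242
  40–44: 5 × 0.0756 × 0.8771 = 0.33154
  45–49: 5 × 0.0182 × 0.8678 = 0.07897
Sum = 5.74457
NRR = 0.48780 × 5.74457 = 2.80220
With NRR above 1 the population is above replacement fertility.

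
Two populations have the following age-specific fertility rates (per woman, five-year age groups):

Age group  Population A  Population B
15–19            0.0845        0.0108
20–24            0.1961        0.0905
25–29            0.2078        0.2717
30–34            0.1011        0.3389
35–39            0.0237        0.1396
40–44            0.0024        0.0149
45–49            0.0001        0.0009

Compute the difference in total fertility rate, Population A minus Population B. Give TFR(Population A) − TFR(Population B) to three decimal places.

Population A:
  Sum of ASFRs = 0.0845 + 0.1961 + 0.2078 + 0.1011 + 0.0237 + 0.0024 + 0.0001 = 0.6157
  TFR = 5 × 0.6157 = 3.0785
Population B:
  Sum of ASFRs = 0.0108 + 0.0905 + 0.2717 + 0.3389 + 0.1396 + 0.0149 + 0.0009 = 0.8673
  TFR = 5 × 0.8673 = 4.3365
Difference = 3.0785 − 4.3365 = -1.258

-1.258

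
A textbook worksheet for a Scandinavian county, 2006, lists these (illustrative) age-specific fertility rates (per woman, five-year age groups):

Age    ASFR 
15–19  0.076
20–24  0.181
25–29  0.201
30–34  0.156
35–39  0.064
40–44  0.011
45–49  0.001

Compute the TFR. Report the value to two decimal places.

Sum of ASFRs = 0.076 + 0.181 + 0.201 + 0.156 + 0.064 + 0.011 + 0.001 = 0.690
TFR = 5 × 0.690 = 3.45

3.45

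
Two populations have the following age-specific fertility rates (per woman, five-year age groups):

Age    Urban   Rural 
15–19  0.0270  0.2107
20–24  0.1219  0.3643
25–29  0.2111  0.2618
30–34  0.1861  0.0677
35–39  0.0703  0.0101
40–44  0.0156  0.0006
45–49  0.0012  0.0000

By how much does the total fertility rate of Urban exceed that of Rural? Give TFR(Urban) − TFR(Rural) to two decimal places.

Urban:
  Sum of ASFRs = 0.0270 + 0.1219 + 0.2111 + 0.1861 + 0.0703 + 0.0156 + 0.0012 = 0.6332
  TFR = 5 × 0.6332 = 3.166
Rural:
  Sum of ASFRs = 0.2107 + 0.3643 + 0.2618 + 0.0677 + 0.0101 + 0.0006 + 0.0000 = 0.9152
  TFR = 5 × 0.9152 = 4.576
Difference = 3.166 − 4.576 = -1.41

-1.41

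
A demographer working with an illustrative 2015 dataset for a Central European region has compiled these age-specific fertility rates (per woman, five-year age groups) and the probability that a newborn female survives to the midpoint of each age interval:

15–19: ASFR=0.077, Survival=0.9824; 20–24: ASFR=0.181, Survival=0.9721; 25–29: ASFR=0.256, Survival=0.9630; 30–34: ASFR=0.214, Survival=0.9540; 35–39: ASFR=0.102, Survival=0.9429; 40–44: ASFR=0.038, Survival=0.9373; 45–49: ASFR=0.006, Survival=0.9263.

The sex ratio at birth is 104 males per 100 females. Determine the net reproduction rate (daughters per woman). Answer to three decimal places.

2.058

Proportion female at birth = 100 / (100 + 104) = 0.49020.
Per-age-group product (5 × ASFR × survival probability):
  15–19: 5 × 0.077 × 0.9824 = 0.37822
  20–24: 5 × 0.181 × 0.9721 = 0.87975
  25–29: 5 × 0.256 × 0.9630 = 1.23264
  30–34: 5 × 0.214 × 0.9540 = 1.02078
  35–39: 5 × 0.102 × 0.9429 = 0.48088
  40–44: 5 × 0.038 × 0.9373 = 0.17809
  45–49: 5 × 0.006 × 0.9263 = 0.02779
Sum = 4.19815
NRR = 0.49020 × 4.19815 = 2.05793
NRR > 1, so each generation more than replaces itself.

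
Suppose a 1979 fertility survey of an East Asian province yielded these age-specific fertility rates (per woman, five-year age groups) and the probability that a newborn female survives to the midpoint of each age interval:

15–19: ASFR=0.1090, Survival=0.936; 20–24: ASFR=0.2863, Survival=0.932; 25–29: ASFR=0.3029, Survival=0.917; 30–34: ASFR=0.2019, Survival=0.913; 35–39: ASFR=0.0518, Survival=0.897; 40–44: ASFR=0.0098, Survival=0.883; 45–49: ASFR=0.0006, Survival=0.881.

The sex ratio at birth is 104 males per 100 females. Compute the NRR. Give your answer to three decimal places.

Proportion female at birth = 100 / (100 + 104) = 0.49020.
Per-age-group product (5 × ASFR × survival probability):
  15–19: 5 × 0.1090 × 0.936 = 0.51012
  20–24: 5 × 0.2863 × 0.932 = 1.33416
  25–29: 5 × 0.3029 × 0.917 = 1.38880
  30–34: 5 × 0.2019 × 0.913 = 0.92167
  35–39: 5 × 0.0518 × 0.897 = 0.23232
  40–44: 5 × 0.0098 × 0.883 = 0.04327
  45–49: 5 × 0.0006 × 0.881 = 0.00264
Sum = 4.43298
NRR = 0.49020 × 4.43298 = 2.17305
NRR > 1, so each generation more than replaces itself.

2.173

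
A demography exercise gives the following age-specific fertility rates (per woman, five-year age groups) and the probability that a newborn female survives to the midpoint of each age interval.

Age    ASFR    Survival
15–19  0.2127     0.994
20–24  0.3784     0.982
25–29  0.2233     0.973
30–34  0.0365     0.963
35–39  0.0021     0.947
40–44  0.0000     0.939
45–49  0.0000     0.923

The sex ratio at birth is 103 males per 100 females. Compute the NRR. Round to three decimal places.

Proportion female at birth = 100 / (100 + 103) = 0.49261.
Survival-weighted fertility by age (5·fₓ·Sₓ):
  15–19: 5 × 0.2127 × 0.994 = 1.05712
  20–24: 5 × 0.3784 × 0.982 = 1.85794
  25–29: 5 × 0.2233 × 0.973 = 1.08635
  30–34: 5 × 0.0365 × 0.963 = 0.17575
  35–39: 5 × 0.0021 × 0.947 = 0.00994
  40–44: 5 × 0.0000 × 0.939 = 0.00000
  45–49: 5 × 0.0000 × 0.923 = 0.00000
Sum = 4.18710
NRR = 0.49261 × 4.18710 = 2.06261

2.063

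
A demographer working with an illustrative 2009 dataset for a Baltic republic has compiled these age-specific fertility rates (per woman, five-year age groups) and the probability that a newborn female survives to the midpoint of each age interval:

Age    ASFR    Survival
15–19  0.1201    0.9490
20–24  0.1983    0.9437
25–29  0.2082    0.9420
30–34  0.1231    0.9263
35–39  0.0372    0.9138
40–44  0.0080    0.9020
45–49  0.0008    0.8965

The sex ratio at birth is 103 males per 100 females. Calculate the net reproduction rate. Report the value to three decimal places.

Proportion female at birth = 100 / (100 + 103) = 0.49261.
Weighting each age-specific rate by interval width and survival:
  15–19: 5 × 0.1201 × 0.9490 = 0.56987
  20–24: 5 × 0.1983 × 0.9437 = 0.93568
  25–29: 5 × 0.2082 × 0.9420 = 0.98062
  30–34: 5 × 0.1231 × 0.9263 = 0.57014
  35–39: 5 × 0.0372 × 0.9138 = 0.16997
  40–44: 5 × 0.0080 × 0.9020 = 0.03608
  45–49: 5 × 0.0008 × 0.8965 = 0.00359
Sum = 3.26595
NRR = 0.49261 × 3.26595 = 1.60884

1.609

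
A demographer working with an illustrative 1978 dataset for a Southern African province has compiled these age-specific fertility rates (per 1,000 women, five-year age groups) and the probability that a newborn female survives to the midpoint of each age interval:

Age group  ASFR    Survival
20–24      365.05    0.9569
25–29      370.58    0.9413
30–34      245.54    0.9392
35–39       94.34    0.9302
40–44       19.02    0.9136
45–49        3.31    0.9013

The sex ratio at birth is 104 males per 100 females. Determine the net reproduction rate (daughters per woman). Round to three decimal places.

2.541

Proportion female at birth = 100 / (100 + 104) = 0.49020.
Each age group contributes 5 × ASFR × survival:
  20–24: 5 × 365.05/1000 × 0.9569 = 1.74658
  25–29: 5 × 370.58/1000 × 0.9413 = 1.74413
  30–34: 5 × 245.54/1000 × 0.9392 = 1.15306
  35–39: 5 × 94.34/1000 × 0.9302 = 0.43878
  40–44: 5 × 19.02/1000 × 0.9136 = 0.08688
  45–49: 5 × 3.31/1000 × 0.9013 = 0.01492
Sum = 5.18435
NRR = 0.49020 × 5.18435 = 2.54137
With NRR above 1 the population is above replacement fertility.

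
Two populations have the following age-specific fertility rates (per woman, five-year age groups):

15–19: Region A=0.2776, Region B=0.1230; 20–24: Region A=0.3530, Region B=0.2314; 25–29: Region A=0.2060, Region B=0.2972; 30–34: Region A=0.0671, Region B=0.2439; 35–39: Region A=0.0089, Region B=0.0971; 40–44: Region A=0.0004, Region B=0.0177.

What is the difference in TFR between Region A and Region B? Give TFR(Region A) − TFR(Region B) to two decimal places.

-0.49

Region A:
  Sum of ASFRs = 0.2776 + 0.3530 + 0.2060 + 0.0671 + 0.0089 + 0.0004 = 0.9130
  TFR = 5 × 0.9130 = 4.565
Region B:
  Sum of ASFRs = 0.1230 + 0.2314 + 0.2972 + 0.2439 + 0.0971 + 0.0177 = 1.0103
  TFR = 5 × 1.0103 = 5.0515
Difference = 4.565 − 5.0515 = -0.4865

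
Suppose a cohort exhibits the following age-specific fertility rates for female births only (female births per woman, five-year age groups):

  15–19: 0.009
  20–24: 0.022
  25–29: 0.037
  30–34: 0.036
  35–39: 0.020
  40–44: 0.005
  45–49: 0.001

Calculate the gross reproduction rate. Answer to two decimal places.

Sum of female ASFRs = 0.009 + 0.022 + 0.037 + 0.036 + 0.020 + 0.005 + 0.001 = 0.130
GRR = 5 × 0.130 = 0.65

0.65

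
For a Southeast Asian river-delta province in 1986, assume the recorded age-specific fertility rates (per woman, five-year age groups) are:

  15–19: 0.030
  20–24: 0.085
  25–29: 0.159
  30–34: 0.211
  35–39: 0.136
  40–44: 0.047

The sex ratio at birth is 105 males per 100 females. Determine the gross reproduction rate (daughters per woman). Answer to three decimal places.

Proportion female at birth = 100 / (100 + 105) = 0.48780.
Sum of ASFRs = 0.030 + 0.085 + 0.159 + 0.211 + 0.136 + 0.047 = 0.668
TFR = 5 × 0.668 = 3.34
GRR = 0.48780 × 3.34 = 1.62925

1.629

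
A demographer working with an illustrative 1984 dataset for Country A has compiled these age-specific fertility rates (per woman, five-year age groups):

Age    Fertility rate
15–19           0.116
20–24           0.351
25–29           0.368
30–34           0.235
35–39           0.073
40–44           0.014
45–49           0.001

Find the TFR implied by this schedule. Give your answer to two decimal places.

Sum of ASFRs = 0.116 + 0.351 + 0.368 + 0.235 + 0.073 + 0.014 + 0.001 = 1.158
TFR = 5 × 1.158 = 5.79

5.79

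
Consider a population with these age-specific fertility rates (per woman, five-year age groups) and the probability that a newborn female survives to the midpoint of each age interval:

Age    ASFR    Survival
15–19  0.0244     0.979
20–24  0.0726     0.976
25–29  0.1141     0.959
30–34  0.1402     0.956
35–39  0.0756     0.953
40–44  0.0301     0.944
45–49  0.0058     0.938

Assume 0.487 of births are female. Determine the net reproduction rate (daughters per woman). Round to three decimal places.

Proportion female at birth = 0.487.
Survival-weighted fertility by age (5·fₓ·Sₓ):
  15–19: 5 × 0.0244 × 0.979 = 0.11944
  20–24: 5 × 0.0726 × 0.976 = 0.35429
  25–29: 5 × 0.1141 × 0.959 = 0.54711
  30–34: 5 × 0.1402 × 0.956 = 0.67016
  35–39: 5 × 0.0756 × 0.953 = 0.36023
  40–44: 5 × 0.0301 × 0.944 = 0.14207
  45–49: 5 × 0.0058 × 0.938 = 0.02720
Sum = 2.22050
NRR = 0.487 × 2.22050 = 1.08138
With NRR above 1 the population is above replacement fertility.

1.081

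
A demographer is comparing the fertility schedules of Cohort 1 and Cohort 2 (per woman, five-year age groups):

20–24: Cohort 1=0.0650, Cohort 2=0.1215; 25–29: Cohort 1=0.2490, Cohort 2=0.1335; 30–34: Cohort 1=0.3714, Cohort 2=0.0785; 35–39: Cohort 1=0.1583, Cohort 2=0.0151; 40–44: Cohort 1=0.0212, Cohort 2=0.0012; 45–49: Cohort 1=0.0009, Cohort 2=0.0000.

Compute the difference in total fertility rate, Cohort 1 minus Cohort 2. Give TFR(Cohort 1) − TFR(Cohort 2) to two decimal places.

Cohort 1:
  Sum of ASFRs = 0.0650 + 0.2490 + 0.3714 + 0.1583 + 0.0212 + 0.0009 = 0.8658
  TFR = 5 × 0.8658 = 4.329
Cohort 2:
  Sum of ASFRs = 0.1215 + 0.1335 + 0.0785 + 0.0151 + 0.0012 + 0.0000 = 0.3498
  TFR = 5 × 0.3498 = 1.749
Difference = 4.329 − 1.749 = 2.58

2.58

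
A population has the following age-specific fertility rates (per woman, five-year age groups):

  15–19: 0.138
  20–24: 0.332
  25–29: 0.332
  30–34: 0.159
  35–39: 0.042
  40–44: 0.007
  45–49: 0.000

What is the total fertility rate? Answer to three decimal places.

5.050

Sum of ASFRs = 0.138 + 0.332 + 0.332 + 0.159 + 0.042 + 0.007 + 0.000 = 1.010
TFR = 5 × 1.010 = 5.05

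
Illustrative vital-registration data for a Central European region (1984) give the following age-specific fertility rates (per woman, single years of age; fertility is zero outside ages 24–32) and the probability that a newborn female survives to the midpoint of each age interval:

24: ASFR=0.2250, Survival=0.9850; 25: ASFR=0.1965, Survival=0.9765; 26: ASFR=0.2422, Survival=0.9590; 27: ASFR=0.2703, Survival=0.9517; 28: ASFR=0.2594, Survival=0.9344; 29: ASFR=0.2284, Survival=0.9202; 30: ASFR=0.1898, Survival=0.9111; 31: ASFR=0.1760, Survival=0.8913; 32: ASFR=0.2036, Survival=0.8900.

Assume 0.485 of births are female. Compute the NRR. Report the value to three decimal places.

Proportion female at birth = 0.485.
Per-age-group product (1 × ASFR × survival probability):
  24: 1 × 0.2250 × 0.9850 = 0.22163
  25: 1 × 0.1965 × 0.9765 = 0.19188
  26: 1 × 0.2422 × 0.9590 = 0.23227
  27: 1 × 0.2703 × 0.9517 = 0.25724
  28: 1 × 0.2594 × 0.9344 = 0.24238
  29: 1 × 0.2284 × 0.9202 = 0.21017
  30: 1 × 0.1898 × 0.9111 = 0.17293
  31: 1 × 0.1760 × 0.8913 = 0.15687
  32: 1 × 0.2036 × 0.8900 = 0.18120
Sum = 1.86657
NRR = 0.485 × 1.86657 = 0.90529
An NRR under 1 implies long-run decline under these rates.

0.905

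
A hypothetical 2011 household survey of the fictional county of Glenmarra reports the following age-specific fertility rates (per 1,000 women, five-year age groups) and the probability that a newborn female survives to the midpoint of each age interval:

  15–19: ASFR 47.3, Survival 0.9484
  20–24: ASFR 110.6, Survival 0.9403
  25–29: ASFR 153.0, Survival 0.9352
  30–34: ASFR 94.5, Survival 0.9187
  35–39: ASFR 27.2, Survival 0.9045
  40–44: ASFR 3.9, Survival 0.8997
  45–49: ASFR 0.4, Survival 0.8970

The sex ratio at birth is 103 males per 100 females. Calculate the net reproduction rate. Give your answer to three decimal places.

1.003

Proportion female at birth = 100 / (100 + 103) = 0.49261.
Weighting each age-specific rate by interval width and survival:
  15–19: 5 × 47.3/1000 × 0.9484 = 0.22430
  20–24: 5 × 110.6/1000 × 0.9403 = 0.51999
  25–29: 5 × 153.0/1000 × 0.9352 = 0.71543
  30–34: 5 × 94.5/1000 × 0.9187 = 0.43409
  35–39: 5 × 27.2/1000 × 0.9045 = 0.12301
  40–44: 5 × 3.9/1000 × 0.8997 = 0.01754
  45–49: 5 × 0.4/1000 × 0.8970 = 0.00179
Sum = 2.03615
NRR = 0.49261 × 2.03615 = 1.00303
NRR > 1, so each generation more than replaces itself.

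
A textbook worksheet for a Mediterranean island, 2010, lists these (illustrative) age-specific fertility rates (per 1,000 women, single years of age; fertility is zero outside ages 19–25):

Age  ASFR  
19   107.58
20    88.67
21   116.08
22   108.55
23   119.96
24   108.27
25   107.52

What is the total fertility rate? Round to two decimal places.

0.76

Sum of ASFRs = 107.58 + 88.67 + 116.08 + 108.55 + 119.96 + 108.27 + 107.52 = 756.63
TFR = 756.63 / 1000 = 0.75663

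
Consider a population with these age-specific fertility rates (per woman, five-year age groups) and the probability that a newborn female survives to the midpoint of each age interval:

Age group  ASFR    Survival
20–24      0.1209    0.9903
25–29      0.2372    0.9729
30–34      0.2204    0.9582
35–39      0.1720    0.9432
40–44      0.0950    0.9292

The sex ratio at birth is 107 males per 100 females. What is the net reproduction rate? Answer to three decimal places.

Proportion female at birth = 100 / (100 + 107) = 0.48309.
Survival-weighted fertility by age (5·fₓ·Sₓ):
  20–24: 5 × 0.1209 × 0.9903 = 0.59864
  25–29: 5 × 0.2372 × 0.9729 = 1.15386
  30–34: 5 × 0.2204 × 0.9582 = 1.05594
  35–39: 5 × 0.1720 × 0.9432 = 0.81115
  40–44: 5 × 0.0950 × 0.9292 = 0.44137
Sum = 4.06096
NRR = 0.48309 × 4.06096 = 1.96181

1.962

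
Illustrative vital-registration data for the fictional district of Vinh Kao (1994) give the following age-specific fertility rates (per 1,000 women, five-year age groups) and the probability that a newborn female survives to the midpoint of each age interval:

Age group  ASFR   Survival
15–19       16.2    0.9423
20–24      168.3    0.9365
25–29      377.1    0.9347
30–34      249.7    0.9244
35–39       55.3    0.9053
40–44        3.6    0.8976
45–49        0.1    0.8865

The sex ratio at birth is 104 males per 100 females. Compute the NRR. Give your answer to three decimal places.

1.984

Proportion female at birth = 100 / (100 + 104) = 0.49020.
Weighting each age-specific rate by interval width and survival:
  15–19: 5 × 16.2/1000 × 0.9423 = 0.07633
  20–24: 5 × 168.3/1000 × 0.9365 = 0.78806
  25–29: 5 × 377.1/1000 × 0.9347 = 1.76238
  30–34: 5 × 249.7/1000 × 0.9244 = 1.15411
  35–39: 5 × 55.3/1000 × 0.9053 = 0.25032
  40–44: 5 × 3.6/1000 × 0.8976 = 0.01616
  45–49: 5 × 0.1/1000 × 0.8865 = 0.00044
Sum = 4.04780
NRR = 0.49020 × 4.04780 = 1.98423
With NRR above 1 the population is above replacement fertility.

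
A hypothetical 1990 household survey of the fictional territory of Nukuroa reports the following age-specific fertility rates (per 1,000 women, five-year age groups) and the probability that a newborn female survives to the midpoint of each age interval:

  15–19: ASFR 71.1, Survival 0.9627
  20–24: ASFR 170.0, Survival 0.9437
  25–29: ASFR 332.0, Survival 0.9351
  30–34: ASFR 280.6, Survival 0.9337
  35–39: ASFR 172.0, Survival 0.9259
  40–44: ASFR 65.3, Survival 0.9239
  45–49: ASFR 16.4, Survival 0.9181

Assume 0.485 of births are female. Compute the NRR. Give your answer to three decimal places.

Proportion female at birth = 0.485.
Survival-weighted fertility by age (5·fₓ·Sₓ):
  15–19: 5 × 71.1/1000 × 0.9627 = 0.34224
  20–24: 5 × 170.0/1000 × 0.9437 = 0.80215
  25–29: 5 × 332.0/1000 × 0.9351 = 1.55227
  30–34: 5 × 280.6/1000 × 0.9337 = 1.30998
  35–39: 5 × 172.0/1000 × 0.9259 = 0.79627
  40–44: 5 × 65.3/1000 × 0.9239 = 0.30165
  45–49: 5 × 16.4/1000 × 0.9181 = 0.07528
Sum = 5.17984
NRR = 0.485 × 5.17984 = 2.51222

2.512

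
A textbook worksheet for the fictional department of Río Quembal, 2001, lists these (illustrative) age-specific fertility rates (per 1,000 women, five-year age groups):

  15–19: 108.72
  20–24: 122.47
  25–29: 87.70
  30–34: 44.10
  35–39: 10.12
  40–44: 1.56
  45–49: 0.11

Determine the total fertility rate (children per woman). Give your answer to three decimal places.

1.874

Sum of ASFRs = 108.72 + 122.47 + 87.70 + 44.10 + 10.12 + 1.56 + 0.11 = 374.78
TFR = 5 × 374.78 / 1000 = 1.8739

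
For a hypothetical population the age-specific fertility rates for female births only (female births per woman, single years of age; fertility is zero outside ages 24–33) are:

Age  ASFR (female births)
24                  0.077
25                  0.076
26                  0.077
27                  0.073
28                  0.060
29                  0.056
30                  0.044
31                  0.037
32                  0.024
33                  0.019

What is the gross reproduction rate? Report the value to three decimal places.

Sum of female ASFRs = 0.077 + 0.076 + 0.077 + 0.073 + 0.060 + 0.056 + 0.044 + 0.037 + 0.024 + 0.019 = 0.543
GRR = 0.543

0.543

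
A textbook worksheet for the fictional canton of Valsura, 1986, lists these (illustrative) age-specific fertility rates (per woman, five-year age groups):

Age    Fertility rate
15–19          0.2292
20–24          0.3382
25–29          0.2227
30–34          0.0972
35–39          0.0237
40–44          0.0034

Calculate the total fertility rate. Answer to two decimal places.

4.57

Sum of ASFRs = 0.2292 + 0.3382 + 0.2227 + 0.0972 + 0.0237 + 0.0034 = 0.9144
TFR = 5 × 0.9144 = 4.572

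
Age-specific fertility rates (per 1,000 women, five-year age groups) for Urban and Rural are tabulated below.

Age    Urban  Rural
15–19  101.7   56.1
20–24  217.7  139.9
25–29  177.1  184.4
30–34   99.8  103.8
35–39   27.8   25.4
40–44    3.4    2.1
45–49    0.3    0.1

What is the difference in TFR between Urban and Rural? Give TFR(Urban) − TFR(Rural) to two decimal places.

Urban:
  Sum of ASFRs = 101.7 + 217.7 + 177.1 + 99.8 + 27.8 + 3.4 + 0.3 = 627.8
  TFR = 5 × 627.8 / 1000 = 3.139
Rural:
  Sum of ASFRs = 56.1 + 139.9 + 184.4 + 103.8 + 25.4 + 2.1 + 0.1 = 511.8
  TFR = 5 × 511.8 / 1000 = 2.559
Difference = 3.139 − 2.559 = 0.58

0.58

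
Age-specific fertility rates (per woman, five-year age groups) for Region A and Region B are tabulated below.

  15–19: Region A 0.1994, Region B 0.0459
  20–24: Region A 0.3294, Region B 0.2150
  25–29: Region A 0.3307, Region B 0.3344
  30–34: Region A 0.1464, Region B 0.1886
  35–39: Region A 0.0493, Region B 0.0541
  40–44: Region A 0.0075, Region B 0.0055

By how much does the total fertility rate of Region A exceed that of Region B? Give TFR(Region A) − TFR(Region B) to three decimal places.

Region A:
  Sum of ASFRs = 0.1994 + 0.3294 + 0.3307 + 0.1464 + 0.0493 + 0.0075 = 1.0627
  TFR = 5 × 1.0627 = 5.3135
Region B:
  Sum of ASFRs = 0.0459 + 0.2150 + 0.3344 + 0.1886 + 0.0541 + 0.0055 = 0.8435
  TFR = 5 × 0.8435 = 4.2175
Difference = 5.3135 − 4.2175 = 1.096

1.096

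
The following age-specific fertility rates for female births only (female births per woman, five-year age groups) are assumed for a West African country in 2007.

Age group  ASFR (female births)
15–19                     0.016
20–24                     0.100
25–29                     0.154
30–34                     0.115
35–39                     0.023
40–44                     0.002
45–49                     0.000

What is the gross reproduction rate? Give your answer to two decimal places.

2.05

Sum of female ASFRs = 0.016 + 0.100 + 0.154 + 0.115 + 0.023 + 0.002 + 0.000 = 0.410
GRR = 5 × 0.410 = 2.05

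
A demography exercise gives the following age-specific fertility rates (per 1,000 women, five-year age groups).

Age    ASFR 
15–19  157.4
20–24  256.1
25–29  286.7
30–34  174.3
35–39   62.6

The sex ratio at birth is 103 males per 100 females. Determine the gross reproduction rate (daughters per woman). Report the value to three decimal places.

2.308

Proportion female at birth = 100 / (100 + 103) = 0.49261.
Sum of ASFRs = 157.4 + 256.1 + 286.7 + 174.3 + 62.6 = 937.1
TFR = 5 × 937.1 / 1000 = 4.6855
GRR = 0.49261 × 4.6855 = 2.30812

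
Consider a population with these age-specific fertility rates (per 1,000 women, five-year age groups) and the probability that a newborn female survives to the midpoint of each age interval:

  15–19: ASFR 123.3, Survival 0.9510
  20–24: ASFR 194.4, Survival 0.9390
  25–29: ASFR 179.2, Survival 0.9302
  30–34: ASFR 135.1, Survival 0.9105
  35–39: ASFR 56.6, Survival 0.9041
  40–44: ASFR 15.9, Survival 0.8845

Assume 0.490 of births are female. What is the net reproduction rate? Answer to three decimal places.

1.604

Proportion female at birth = 0.490.
Weighting each age-specific rate by interval width and survival:
  15–19: 5 × 123.3/1000 × 0.9510 = 0.58629
  20–24: 5 × 194.4/1000 × 0.9390 = 0.91271
  25–29: 5 × 179.2/1000 × 0.9302 = 0.83346
  30–34: 5 × 135.1/1000 × 0.9105 = 0.61504
  35–39: 5 × 56.6/1000 × 0.9041 = 0.25586
  40–44: 5 × 15.9/1000 × 0.8845 = 0.07032
Sum = 3.27368
NRR = 0.490 × 3.27368 = 1.60410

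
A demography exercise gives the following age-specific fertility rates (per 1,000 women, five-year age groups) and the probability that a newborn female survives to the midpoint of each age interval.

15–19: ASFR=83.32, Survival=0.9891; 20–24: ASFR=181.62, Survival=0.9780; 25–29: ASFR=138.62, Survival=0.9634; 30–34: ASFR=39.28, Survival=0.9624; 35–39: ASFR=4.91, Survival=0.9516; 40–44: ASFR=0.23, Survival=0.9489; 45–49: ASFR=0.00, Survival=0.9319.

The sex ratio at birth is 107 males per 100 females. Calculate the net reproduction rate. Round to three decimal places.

1.054

Proportion female at birth = 100 / (100 + 107) = 0.48309.
Per-age-group product (5 × ASFR × survival probability):
  15–19: 5 × 83.32/1000 × 0.9891 = 0.41206
  20–24: 5 × 181.62/1000 × 0.9780 = 0.88812
  25–29: 5 × 138.62/1000 × 0.9634 = 0.66773
  30–34: 5 × 39.28/1000 × 0.9624 = 0.18902
  35–39: 5 × 4.91/1000 × 0.9516 = 0.02336
  40–44: 5 × 0.23/1000 × 0.9489 = 0.00109
  45–49: 5 × 0.00/1000 × 0.9319 = 0.00000
Sum = 2.18138
NRR = 0.48309 × 2.18138 = 1.05380
NRR > 1, so each generation more than replaces itself.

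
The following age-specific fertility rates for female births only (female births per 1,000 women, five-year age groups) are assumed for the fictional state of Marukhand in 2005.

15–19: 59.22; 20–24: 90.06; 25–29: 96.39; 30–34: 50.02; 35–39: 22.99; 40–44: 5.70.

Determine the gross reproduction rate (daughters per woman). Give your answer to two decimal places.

1.62

Sum of female ASFRs = 59.22 + 90.06 + 96.39 + 50.02 + 22.99 + 5.70 = 324.38
GRR = 5 × 324.38 / 1000 = 1.6219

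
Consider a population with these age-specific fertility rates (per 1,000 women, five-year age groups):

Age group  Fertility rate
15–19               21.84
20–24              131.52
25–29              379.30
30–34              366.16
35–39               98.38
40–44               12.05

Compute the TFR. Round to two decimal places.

Sum of ASFRs = 21.84 + 131.52 + 379.30 + 366.16 + 98.38 + 12.05 = 1009.25
TFR = 5 × 1009.25 / 1000 = 5.04625

5.05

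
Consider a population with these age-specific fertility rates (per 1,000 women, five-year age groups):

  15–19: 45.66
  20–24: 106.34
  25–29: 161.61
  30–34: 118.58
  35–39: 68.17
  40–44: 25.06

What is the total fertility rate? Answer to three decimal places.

2.627

Sum of ASFRs = 45.66 + 106.34 + 161.61 + 118.58 + 68.17 + 25.06 = 525.42
TFR = 5 × 525.42 / 1000 = 2.6271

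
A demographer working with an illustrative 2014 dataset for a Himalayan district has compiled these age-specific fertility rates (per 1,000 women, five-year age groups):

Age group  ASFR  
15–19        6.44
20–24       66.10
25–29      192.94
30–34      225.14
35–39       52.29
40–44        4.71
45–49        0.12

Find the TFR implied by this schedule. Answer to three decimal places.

2.739

Sum of ASFRs = 6.44 + 66.10 + 192.94 + 225.14 + 52.29 + 4.71 + 0.12 = 547.74
TFR = 5 × 547.74 / 1000 = 2.7387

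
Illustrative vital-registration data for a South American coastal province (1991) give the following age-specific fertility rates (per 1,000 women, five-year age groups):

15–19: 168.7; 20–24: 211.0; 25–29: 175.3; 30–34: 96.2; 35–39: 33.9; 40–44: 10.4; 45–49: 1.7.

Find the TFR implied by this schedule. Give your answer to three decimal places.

Sum of ASFRs = 168.7 + 211.0 + 175.3 + 96.2 + 33.9 + 10.4 + 1.7 = 697.2
TFR = 5 × 697.2 / 1000 = 3.486

3.486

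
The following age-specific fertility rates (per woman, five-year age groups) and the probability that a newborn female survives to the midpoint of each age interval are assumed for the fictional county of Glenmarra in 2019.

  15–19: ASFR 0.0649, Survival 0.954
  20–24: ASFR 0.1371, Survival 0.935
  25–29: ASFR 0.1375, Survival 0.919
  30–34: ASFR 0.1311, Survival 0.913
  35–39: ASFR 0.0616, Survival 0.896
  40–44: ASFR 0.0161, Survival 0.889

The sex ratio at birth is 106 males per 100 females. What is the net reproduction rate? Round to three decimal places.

Proportion female at birth = 100 / (100 + 106) = 0.48544.
Survival-weighted fertility by age (5·fₓ·Sₓ):
  15–19: 5 × 0.0649 × 0.954 = 0.30957
  20–24: 5 × 0.1371 × 0.935 = 0.64094
  25–29: 5 × 0.1375 × 0.919 = 0.63181
  30–34: 5 × 0.1311 × 0.913 = 0.59847
  35–39: 5 × 0.0616 × 0.896 = 0.27597
  40–44: 5 × 0.0161 × 0.889 = 0.07156
Sum = 2.52832
NRR = 0.48544 × 2.52832 = 1.22735
With NRR above 1 the population is above replacement fertility.

1.227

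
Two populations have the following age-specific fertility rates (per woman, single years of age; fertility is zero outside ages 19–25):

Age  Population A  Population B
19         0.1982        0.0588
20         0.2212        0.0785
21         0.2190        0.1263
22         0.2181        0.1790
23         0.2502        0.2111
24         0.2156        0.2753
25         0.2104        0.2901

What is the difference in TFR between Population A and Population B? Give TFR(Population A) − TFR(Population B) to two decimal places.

0.31

Population A:
  Sum of ASFRs = 0.1982 + 0.2212 + 0.2190 + 0.2181 + 0.2502 + 0.2156 + 0.2104 = 1.5327
  TFR = 1.5327
Population B:
  Sum of ASFRs = 0.0588 + 0.0785 + 0.1263 + 0.1790 + 0.2111 + 0.2753 + 0.2901 = 1.2191
  TFR = 1.2191
Difference = 1.5327 − 1.2191 = 0.3136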